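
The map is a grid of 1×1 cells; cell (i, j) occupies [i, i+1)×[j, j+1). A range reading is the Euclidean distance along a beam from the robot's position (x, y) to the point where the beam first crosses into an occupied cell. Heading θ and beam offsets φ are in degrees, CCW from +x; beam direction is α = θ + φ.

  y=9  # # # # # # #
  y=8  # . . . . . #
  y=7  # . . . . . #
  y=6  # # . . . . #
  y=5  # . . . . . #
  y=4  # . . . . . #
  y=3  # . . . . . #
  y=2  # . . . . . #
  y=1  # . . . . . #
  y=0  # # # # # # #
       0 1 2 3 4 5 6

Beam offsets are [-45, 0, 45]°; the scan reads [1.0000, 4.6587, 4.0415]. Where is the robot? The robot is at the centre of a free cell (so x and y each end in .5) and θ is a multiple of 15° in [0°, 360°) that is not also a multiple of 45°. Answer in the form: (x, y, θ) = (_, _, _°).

Candidates: 39 free-cell centres × 16 headings = 624 poses. Raycast each; keep the one whose scan matches to 4 dp.
  (2.5, 7.5, 330°): beam 1 = 6.7293 ≠ 1.0000 ✗
  (5.5, 8.5, 165°): beam 1 = 0.5774 ≠ 1.0000 ✗
  (4.5, 3.5, 300°): beam 1 = 2.5882 ≠ 1.0000 ✗
  (4.5, 7.5, 165°): beam 1 = 1.7321 ≠ 1.0000 ✗
  …
  (5.5, 4.5, 105°): r_1=1.0000, r_2=4.6587, r_3=4.0415 — all match ✓
No second candidate reproduces the full scan.

(x, y, θ) = (5.5, 4.5, 105°)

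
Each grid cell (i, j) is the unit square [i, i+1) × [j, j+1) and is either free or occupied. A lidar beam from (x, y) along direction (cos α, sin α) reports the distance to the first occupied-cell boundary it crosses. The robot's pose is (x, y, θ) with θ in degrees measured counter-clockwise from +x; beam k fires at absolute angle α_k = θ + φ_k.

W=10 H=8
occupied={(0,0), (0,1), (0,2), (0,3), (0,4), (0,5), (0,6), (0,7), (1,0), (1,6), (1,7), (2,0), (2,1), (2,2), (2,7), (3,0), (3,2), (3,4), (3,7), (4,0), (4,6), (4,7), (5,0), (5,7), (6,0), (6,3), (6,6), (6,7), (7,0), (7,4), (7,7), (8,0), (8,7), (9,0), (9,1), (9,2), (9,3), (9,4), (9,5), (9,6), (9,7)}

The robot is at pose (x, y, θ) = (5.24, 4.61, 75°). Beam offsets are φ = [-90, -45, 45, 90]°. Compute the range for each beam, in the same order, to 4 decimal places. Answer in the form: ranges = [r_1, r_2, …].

beam 1: φ=-90°, α=345°
  cosα=0.9659 sinα=-0.2588 | (5,4) | tMaxX 0.7868 tMaxY 2.3569 | tΔX 1.0353 tΔY 3.8637
    t=0.7868 [x] (6,4)
    t=1.8221 [x] (7,4) — stop
  → r_1 = 1.8221
beam 2: φ=-45°, α=30°
  cosα=0.8660 sinα=0.5000 | (5,4) | tMaxX 0.8776 tMaxY 0.7800 | tΔX 1.1547 tΔY 2.0000
    t=0.7800 [y] (5,5)
    t=0.8776 [x] (6,5)
    t=2.0323 [x] (7,5)
    t=2.7800 [y] (7,6)
    t=3.1870 [x] (8,6)
    t=4.3417 [x] (9,6) — stop
  → r_2 = 4.3417
beam 3: φ=45°, α=120°
  cosα=-0.5000 sinα=0.8660 | (5,4) | tMaxX 0.4800 tMaxY 0.4503 | tΔX 2.0000 tΔY 1.1547
    t=0.4503 [y] (5,5)
    t=0.4800 [x] (4,5)
    t=1.6050 [y] (4,6) — stop
  → r_3 = 1.6050
beam 4: φ=90°, α=165°
  cosα=-0.9659 sinα=0.2588 | (5,4) | tMaxX 0.2485 tMaxY 1.5068 | tΔX 1.0353 tΔY 3.8637
    t=0.2485 [x] (4,4)
    t=1.2837 [x] (3,4) — stop
  → r_4 = 1.2837

ranges = [1.8221, 4.3417, 1.6050, 1.2837]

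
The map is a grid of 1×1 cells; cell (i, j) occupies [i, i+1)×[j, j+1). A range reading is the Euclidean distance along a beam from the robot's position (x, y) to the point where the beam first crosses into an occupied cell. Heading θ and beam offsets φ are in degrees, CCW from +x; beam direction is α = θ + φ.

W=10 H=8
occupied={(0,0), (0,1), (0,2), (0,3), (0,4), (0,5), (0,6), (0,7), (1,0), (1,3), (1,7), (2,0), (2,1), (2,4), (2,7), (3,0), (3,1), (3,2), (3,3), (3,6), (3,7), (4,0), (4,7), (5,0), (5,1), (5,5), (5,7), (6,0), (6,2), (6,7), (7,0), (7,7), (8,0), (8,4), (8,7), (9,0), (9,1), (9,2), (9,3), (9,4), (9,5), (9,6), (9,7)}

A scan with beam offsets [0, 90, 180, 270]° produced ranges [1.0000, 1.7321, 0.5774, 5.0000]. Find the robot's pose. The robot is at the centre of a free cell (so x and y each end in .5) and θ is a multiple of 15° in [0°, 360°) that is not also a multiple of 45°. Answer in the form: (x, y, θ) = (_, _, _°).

The pose lattice has 37·16 = 592 candidates. Test each by forward raycasting.
  (1.5, 6.5, 330°): beam 1 = 8.6603 ≠ 1.0000 ✗
  (4.5, 2.5, 240°): beam 2 = 1.0000 ≠ 1.7321 ✗
  (7.5, 1.5, 15°): beam 1 = 1.5529 ≠ 1.0000 ✗
  (4.5, 3.5, 15°): beam 1 = 3.6235 ≠ 1.0000 ✗
  …
  (2.5, 5.5, 60°): r_1=1.0000, r_2=1.7321, r_3=0.5774, r_4=5.0000 — all match ✓
Only this pose fits every beam.

(x, y, θ) = (2.5, 5.5, 60°)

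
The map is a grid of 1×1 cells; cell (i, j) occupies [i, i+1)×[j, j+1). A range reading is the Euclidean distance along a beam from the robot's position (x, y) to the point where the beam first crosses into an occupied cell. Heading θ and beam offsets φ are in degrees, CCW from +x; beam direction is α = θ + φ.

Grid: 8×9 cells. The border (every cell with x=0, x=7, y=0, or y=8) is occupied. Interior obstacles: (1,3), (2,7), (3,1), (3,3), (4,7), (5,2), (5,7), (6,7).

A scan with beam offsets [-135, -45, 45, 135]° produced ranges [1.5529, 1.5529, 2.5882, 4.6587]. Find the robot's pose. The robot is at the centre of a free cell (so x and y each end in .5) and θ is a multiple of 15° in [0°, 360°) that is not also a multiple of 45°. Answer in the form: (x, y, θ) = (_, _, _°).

(x, y, θ) = (5.5, 4.5, 30°)

The pose lattice has 34·16 = 544 candidates. Test each by forward raycasting.
  (6.5, 4.5, 330°): beam 1 = 2.5882 ≠ 1.5529 ✗
  (1.5, 2.5, 150°): beam 1 = 1.9319 ≠ 1.5529 ✗
  (1.5, 5.5, 15°): beam 1 = 1.0000 ≠ 1.5529 ✗
  (6.5, 1.5, 105°): beam 1 = 0.5774 ≠ 1.5529 ✗
  (2.5, 4.5, 30°): beam 1 = 3.6235 ≠ 1.5529 ✗
  …
  (5.5, 4.5, 30°): r_1=1.5529, r_2=1.5529, r_3=2.5882, r_4=4.6587 — all match ✓
Only this pose fits every beam.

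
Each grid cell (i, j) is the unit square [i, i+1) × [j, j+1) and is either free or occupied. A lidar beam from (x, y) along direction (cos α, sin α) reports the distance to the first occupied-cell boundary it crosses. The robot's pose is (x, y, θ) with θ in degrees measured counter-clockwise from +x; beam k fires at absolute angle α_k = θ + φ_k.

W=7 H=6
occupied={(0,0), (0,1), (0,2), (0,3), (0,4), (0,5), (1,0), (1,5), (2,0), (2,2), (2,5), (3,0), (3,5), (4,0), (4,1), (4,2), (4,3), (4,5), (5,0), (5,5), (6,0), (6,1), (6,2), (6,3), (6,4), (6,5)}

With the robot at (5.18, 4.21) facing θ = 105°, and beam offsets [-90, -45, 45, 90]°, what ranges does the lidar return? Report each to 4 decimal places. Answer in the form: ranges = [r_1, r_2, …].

ranges = [0.8489, 0.9122, 1.5800, 0.8114]

beam 1: φ=-90°, α=15°
  d=(0.9659,0.2588)  start (5,4)  tX=0.8489 tY=3.0523  stride 1/|dx|=1.0353 1/|dy|=3.8637
    cross x-line → (6,4), t=0.8489 (wall)
  → r_1 = 0.8489
beam 2: φ=-45°, α=60°
  d=(0.5000,0.8660)  start (5,4)  tX=1.6400 tY=0.9122  stride 1/|dx|=2.0000 1/|dy|=1.1547
    cross y-line → (5,5), t=0.9122 (wall)
  → r_2 = 0.9122
beam 3: φ=45°, α=150°
  d=(-0.8660,0.5000)  start (5,4)  tX=0.2078 tY=1.5800  stride 1/|dx|=1.1547 1/|dy|=2.0000
    cross x-line → (4,4), t=0.2078
    cross x-line → (3,4), t=1.3625
    cross y-line → (3,5), t=1.5800 (wall)
  → r_3 = 1.5800
beam 4: φ=90°, α=195°
  d=(-0.9659,-0.2588)  start (5,4)  tX=0.1863 tY=0.8114  stride 1/|dx|=1.0353 1/|dy|=3.8637
    cross x-line → (4,4), t=0.1863
    cross y-line → (4,3), t=0.8114 (wall)
  → r_4 = 0.8114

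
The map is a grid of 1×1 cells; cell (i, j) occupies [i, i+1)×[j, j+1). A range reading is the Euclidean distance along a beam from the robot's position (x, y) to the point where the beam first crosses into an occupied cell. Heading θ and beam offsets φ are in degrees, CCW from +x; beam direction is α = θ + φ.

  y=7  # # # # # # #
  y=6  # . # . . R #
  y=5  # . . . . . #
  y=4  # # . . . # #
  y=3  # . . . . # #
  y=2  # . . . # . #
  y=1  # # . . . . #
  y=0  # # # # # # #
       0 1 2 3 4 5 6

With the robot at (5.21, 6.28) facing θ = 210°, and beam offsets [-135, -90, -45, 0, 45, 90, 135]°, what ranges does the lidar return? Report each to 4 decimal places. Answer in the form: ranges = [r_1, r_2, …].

beam 1: φ=-135°, α=75°
  direction (0.2588, 0.9659); cell (5,6); t to first gridline: x 3.0523, y 0.7454 (then +3.8637 / +1.0353)
    (5,7) via y @ 0.7454  # hit
  → r_1 = 0.7454
beam 2: φ=-90°, α=120°
  direction (-0.5000, 0.8660); cell (5,6); t to first gridline: x 0.4200, y 0.8314 (then +2.0000 / +1.1547)
    (4,6) via x @ 0.4200
    (4,7) via y @ 0.8314  # hit
  → r_2 = 0.8314
beam 3: φ=-45°, α=165°
  direction (-0.9659, 0.2588); cell (5,6); t to first gridline: x 0.2174, y 2.7819 (then +1.0353 / +3.8637)
    (4,6) via x @ 0.2174
    (3,6) via x @ 1.2527
    (2,6) via x @ 2.2880  # hit
  → r_3 = 2.2880
beam 4: φ=0°, α=210°
  direction (-0.8660, -0.5000); cell (5,6); t to first gridline: x 0.2425, y 0.5600 (then +1.1547 / +2.0000)
    (4,6) via x @ 0.2425
    (4,5) via y @ 0.5600
    (3,5) via x @ 1.3972
    (2,5) via x @ 2.5519
    (2,4) via y @ 2.5600
    (1,4) via x @ 3.7066  # hit
  → r_4 = 3.7066
beam 5: φ=45°, α=255°
  direction (-0.2588, -0.9659); cell (5,6); t to first gridline: x 0.8114, y 0.2899 (then +3.8637 / +1.0353)
    (5,5) via y @ 0.2899
    (4,5) via x @ 0.8114
    (4,4) via y @ 1.3252
    (4,3) via y @ 2.3604
    (4,2) via y @ 3.3957  # hit
  → r_5 = 3.3957
beam 6: φ=90°, α=300°
  direction (0.5000, -0.8660); cell (5,6); t to first gridline: x 1.5800, y 0.3233 (then +2.0000 / +1.1547)
    (5,5) via y @ 0.3233
    (5,4) via y @ 1.4780  # hit
  → r_6 = 1.4780
beam 7: φ=135°, α=345°
  direction (0.9659, -0.2588); cell (5,6); t to first gridline: x 0.8179, y 1.0818 (then +1.0353 / +3.8637)
    (6,6) via x @ 0.8179  # hit
  → r_7 = 0.8179

ranges = [0.7454, 0.8314, 2.2880, 3.7066, 3.3957, 1.4780, 0.8179]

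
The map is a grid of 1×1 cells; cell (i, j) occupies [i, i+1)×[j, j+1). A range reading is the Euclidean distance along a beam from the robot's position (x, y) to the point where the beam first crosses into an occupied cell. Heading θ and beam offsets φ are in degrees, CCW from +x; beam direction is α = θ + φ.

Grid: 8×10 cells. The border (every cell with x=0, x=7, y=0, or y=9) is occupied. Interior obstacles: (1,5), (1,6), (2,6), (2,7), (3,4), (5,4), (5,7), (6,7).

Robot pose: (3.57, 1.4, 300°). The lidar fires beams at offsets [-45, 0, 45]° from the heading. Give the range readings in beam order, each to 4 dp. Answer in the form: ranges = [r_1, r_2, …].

beam 1: φ=-45°, α=255°
  cosα=-0.2588 sinα=-0.9659 | (3,1) | tMaxX 2.2023 tMaxY 0.4141 | tΔX 3.8637 tΔY 1.0353
    t=0.4141 [y] (3,0) — stop
  → r_1 = 0.4141
beam 2: φ=0°, α=300°
  cosα=0.5000 sinα=-0.8660 | (3,1) | tMaxX 0.8600 tMaxY 0.4619 | tΔX 2.0000 tΔY 1.1547
    t=0.4619 [y] (3,0) — stop
  → r_2 = 0.4619
beam 3: φ=45°, α=345°
  cosα=0.9659 sinα=-0.2588 | (3,1) | tMaxX 0.4452 tMaxY 1.5455 | tΔX 1.0353 tΔY 3.8637
    t=0.4452 [x] (4,1)
    t=1.4804 [x] (5,1)
    t=1.5455 [y] (5,0) — stop
  → r_3 = 1.5455

ranges = [0.4141, 0.4619, 1.5455]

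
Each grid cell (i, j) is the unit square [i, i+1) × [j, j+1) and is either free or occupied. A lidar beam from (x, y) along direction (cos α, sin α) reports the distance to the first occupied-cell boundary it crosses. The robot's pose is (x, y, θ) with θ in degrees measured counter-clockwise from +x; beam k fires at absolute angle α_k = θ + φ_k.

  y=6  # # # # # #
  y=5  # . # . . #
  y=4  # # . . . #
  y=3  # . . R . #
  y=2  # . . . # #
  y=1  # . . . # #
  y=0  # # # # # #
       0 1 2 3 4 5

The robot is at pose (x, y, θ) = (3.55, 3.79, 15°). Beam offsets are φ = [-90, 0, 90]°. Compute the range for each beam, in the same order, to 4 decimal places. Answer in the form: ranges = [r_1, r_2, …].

ranges = [1.7387, 1.5012, 2.1250]

beam 1: φ=-90°, α=285°
  cosα=0.2588 sinα=-0.9659 | (3,3) | tMaxX 1.7387 tMaxY 0.8179 | tΔX 3.8637 tΔY 1.0353
    t=0.8179 [y] (3,2)
    t=1.7387 [x] (4,2) — stop
  → r_1 = 1.7387
beam 2: φ=0°, α=15°
  cosα=0.9659 sinα=0.2588 | (3,3) | tMaxX 0.4659 tMaxY 0.8114 | tΔX 1.0353 tΔY 3.8637
    t=0.4659 [x] (4,3)
    t=0.8114 [y] (4,4)
    t=1.5012 [x] (5,4) — stop
  → r_2 = 1.5012
beam 3: φ=90°, α=105°
  cosα=-0.2588 sinα=0.9659 | (3,3) | tMaxX 2.1250 tMaxY 0.2174 | tΔX 3.8637 tΔY 1.0353
    t=0.2174 [y] (3,4)
    t=1.2527 [y] (3,5)
    t=2.1250 [x] (2,5) — stop
  → r_3 = 2.1250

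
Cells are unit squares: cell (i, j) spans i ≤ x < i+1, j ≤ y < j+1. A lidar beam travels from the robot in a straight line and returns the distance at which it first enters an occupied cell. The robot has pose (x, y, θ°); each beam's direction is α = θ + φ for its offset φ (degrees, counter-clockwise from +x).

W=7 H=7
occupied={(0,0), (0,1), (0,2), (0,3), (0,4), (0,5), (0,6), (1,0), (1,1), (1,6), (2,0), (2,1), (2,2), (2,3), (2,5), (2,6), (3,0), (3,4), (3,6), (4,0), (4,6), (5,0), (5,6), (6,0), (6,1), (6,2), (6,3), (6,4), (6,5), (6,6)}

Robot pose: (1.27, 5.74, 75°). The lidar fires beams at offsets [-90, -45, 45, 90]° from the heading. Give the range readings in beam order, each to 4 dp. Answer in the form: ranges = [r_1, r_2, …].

ranges = [0.7558, 0.5200, 0.3002, 0.2795]

beam 1: φ=-90°, α=345°
  cosα=0.9659 sinα=-0.2588 | (1,5) | tMaxX 0.7558 tMaxY 2.8591 | tΔX 1.0353 tΔY 3.8637
    t=0.7558 [x] (2,5) — stop
  → r_1 = 0.7558
beam 2: φ=-45°, α=30°
  cosα=0.8660 sinα=0.5000 | (1,5) | tMaxX 0.8429 tMaxY 0.5200 | tΔX 1.1547 tΔY 2.0000
    t=0.5200 [y] (1,6) — stop
  → r_2 = 0.5200
beam 3: φ=45°, α=120°
  cosα=-0.5000 sinα=0.8660 | (1,5) | tMaxX 0.5400 tMaxY 0.3002 | tΔX 2.0000 tΔY 1.1547
    t=0.3002 [y] (1,6) — stop
  → r_3 = 0.3002
beam 4: φ=90°, α=165°
  cosα=-0.9659 sinα=0.2588 | (1,5) | tMaxX 0.2795 tMaxY 1.0046 | tΔX 1.0353 tΔY 3.8637
    t=0.2795 [x] (0,5) — stop
  → r_4 = 0.2795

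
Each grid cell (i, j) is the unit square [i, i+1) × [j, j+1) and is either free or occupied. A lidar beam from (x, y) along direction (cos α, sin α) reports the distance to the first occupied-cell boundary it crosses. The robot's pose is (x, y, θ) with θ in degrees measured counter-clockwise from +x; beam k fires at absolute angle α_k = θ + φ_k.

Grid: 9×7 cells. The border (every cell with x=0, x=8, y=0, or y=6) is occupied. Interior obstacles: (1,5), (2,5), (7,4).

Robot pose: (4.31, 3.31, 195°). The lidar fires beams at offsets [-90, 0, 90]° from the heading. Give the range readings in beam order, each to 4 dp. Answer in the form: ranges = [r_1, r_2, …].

ranges = [2.7849, 3.4268, 2.3915]

beam 1: φ=-90°, α=105°
  dir = (cos 105°, sin 105°) = (-0.2588, 0.9659); from cell (4,3)
  next x-line at t=1.1977, next y-line at t=0.7143; Δt_x=3.8637, Δt_y=1.0353
    y: enter (4,4) at t=0.7143
    x: enter (3,4) at t=1.1977
    y: enter (3,5) at t=1.7496
    y: enter (3,6) at t=2.7849 ← occupied
  → r_1 = 2.7849
beam 2: φ=0°, α=195°
  dir = (cos 195°, sin 195°) = (-0.9659, -0.2588); from cell (4,3)
  next x-line at t=0.3209, next y-line at t=1.1977; Δt_x=1.0353, Δt_y=3.8637
    x: enter (3,3) at t=0.3209
    y: enter (3,2) at t=1.1977
    x: enter (2,2) at t=1.3562
    x: enter (1,2) at t=2.3915
    x: enter (0,2) at t=3.4268 ← occupied
  → r_2 = 3.4268
beam 3: φ=90°, α=285°
  dir = (cos 285°, sin 285°) = (0.2588, -0.9659); from cell (4,3)
  next x-line at t=2.6660, next y-line at t=0.3209; Δt_x=3.8637, Δt_y=1.0353
    y: enter (4,2) at t=0.3209
    y: enter (4,1) at t=1.3562
    y: enter (4,0) at t=2.3915 ← occupied
  → r_3 = 2.3915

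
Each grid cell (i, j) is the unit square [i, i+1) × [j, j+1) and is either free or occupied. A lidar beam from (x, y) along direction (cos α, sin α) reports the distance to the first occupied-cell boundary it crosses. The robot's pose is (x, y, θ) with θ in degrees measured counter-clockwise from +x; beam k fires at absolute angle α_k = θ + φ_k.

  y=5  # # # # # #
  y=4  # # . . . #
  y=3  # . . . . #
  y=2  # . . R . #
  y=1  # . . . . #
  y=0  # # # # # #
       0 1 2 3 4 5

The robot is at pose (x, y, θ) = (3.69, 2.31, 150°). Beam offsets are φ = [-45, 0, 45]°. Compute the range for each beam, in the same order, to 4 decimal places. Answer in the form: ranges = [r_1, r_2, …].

beam 1: φ=-45°, α=105°
  cosα=-0.2588 sinα=0.9659 | (3,2) | tMaxX 2.6660 tMaxY 0.7143 | tΔX 3.8637 tΔY 1.0353
    t=0.7143 [y] (3,3)
    t=1.7496 [y] (3,4)
    t=2.6660 [x] (2,4)
    t=2.7849 [y] (2,5) — stop
  → r_1 = 2.7849
beam 2: φ=0°, α=150°
  cosα=-0.8660 sinα=0.5000 | (3,2) | tMaxX 0.7967 tMaxY 1.3800 | tΔX 1.1547 tΔY 2.0000
    t=0.7967 [x] (2,2)
    t=1.3800 [y] (2,3)
    t=1.9514 [x] (1,3)
    t=3.1061 [x] (0,3) — stop
  → r_2 = 3.1061
beam 3: φ=45°, α=195°
  cosα=-0.9659 sinα=-0.2588 | (3,2) | tMaxX 0.7143 tMaxY 1.1977 | tΔX 1.0353 tΔY 3.8637
    t=0.7143 [x] (2,2)
    t=1.1977 [y] (2,1)
    t=1.7496 [x] (1,1)
    t=2.7849 [x] (0,1) — stop
  → r_3 = 2.7849

ranges = [2.7849, 3.1061, 2.7849]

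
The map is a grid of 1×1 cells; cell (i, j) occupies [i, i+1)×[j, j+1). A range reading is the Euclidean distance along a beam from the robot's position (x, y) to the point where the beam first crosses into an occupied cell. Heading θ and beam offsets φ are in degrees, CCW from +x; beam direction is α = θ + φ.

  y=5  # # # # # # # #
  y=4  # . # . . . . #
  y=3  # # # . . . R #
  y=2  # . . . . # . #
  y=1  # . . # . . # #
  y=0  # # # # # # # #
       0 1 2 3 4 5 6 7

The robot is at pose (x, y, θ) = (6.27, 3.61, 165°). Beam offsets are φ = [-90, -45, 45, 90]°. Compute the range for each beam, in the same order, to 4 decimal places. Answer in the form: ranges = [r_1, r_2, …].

ranges = [1.4390, 1.6050, 1.2200, 1.0432]

beam 1: φ=-90°, α=75°
  direction (0.2588, 0.9659); cell (6,3); t to first gridline: x 2.8205, y 0.4038 (then +3.8637 / +1.0353)
    (6,4) via y @ 0.4038
    (6,5) via y @ 1.4390  # hit
  → r_1 = 1.4390
beam 2: φ=-45°, α=120°
  direction (-0.5000, 0.8660); cell (6,3); t to first gridline: x 0.5400, y 0.4503 (then +2.0000 / +1.1547)
    (6,4) via y @ 0.4503
    (5,4) via x @ 0.5400
    (5,5) via y @ 1.6050  # hit
  → r_2 = 1.6050
beam 3: φ=45°, α=210°
  direction (-0.8660, -0.5000); cell (6,3); t to first gridline: x 0.3118, y 1.2200 (then +1.1547 / +2.0000)
    (5,3) via x @ 0.3118
    (5,2) via y @ 1.2200  # hit
  → r_3 = 1.2200
beam 4: φ=90°, α=255°
  direction (-0.2588, -0.9659); cell (6,3); t to first gridline: x 1.0432, y 0.6315 (then +3.8637 / +1.0353)
    (6,2) via y @ 0.6315
    (5,2) via x @ 1.0432  # hit
  → r_4 = 1.0432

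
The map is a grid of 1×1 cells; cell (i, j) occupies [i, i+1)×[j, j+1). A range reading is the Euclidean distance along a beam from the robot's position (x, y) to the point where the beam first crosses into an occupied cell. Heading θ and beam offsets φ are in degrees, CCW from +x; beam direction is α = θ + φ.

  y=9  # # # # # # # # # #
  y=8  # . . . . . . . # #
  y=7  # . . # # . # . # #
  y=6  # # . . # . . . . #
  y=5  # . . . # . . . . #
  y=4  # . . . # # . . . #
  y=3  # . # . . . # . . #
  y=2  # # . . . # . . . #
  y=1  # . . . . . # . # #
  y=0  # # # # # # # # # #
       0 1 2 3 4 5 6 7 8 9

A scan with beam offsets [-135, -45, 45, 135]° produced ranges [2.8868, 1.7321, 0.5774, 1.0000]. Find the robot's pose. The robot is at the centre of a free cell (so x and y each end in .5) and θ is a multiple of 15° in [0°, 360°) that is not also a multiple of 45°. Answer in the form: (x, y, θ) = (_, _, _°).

Enumerate (i+0.5, j+0.5, θ) over the 48 free cells and 16 admissible headings. For each, cast all 4 beams and compare to the given ranges.
  (3.5, 8.5, 120°): beam 1 = 2.5882 ≠ 2.8868 ✗
  (3.5, 1.5, 75°): beam 1 = 0.5774 ≠ 2.8868 ✗
  (6.5, 2.5, 165°): beam 2 = 0.5774 ≠ 1.7321 ✗
  (1.5, 5.5, 30°): beam 1 = 1.9319 ≠ 2.8868 ✗
  …
  (3.5, 1.5, 195°): r_1=2.8868, r_2=1.7321, r_3=0.5774, r_4=1.0000 — all match ✓
No second candidate reproduces the full scan.

(x, y, θ) = (3.5, 1.5, 195°)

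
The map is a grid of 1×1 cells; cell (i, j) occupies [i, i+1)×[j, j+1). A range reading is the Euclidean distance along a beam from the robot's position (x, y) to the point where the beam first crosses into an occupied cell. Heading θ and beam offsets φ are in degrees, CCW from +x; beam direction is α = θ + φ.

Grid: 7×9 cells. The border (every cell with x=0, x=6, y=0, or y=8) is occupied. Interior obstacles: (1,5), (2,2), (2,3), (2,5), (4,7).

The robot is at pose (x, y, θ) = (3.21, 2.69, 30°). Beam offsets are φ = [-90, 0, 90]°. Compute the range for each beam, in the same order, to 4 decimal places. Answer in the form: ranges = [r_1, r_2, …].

ranges = [1.9514, 3.2216, 0.4200]

beam 1: φ=-90°, α=300°
  dir = (cos 300°, sin 300°) = (0.5000, -0.8660); from cell (3,2)
  next x-line at t=1.5800, next y-line at t=0.7967; Δt_x=2.0000, Δt_y=1.1547
    y: enter (3,1) at t=0.7967
    x: enter (4,1) at t=1.5800
    y: enter (4,0) at t=1.9514 ← occupied
  → r_1 = 1.9514
beam 2: φ=0°, α=30°
  dir = (cos 30°, sin 30°) = (0.8660, 0.5000); from cell (3,2)
  next x-line at t=0.9122, next y-line at t=0.6200; Δt_x=1.1547, Δt_y=2.0000
    y: enter (3,3) at t=0.6200
    x: enter (4,3) at t=0.9122
    x: enter (5,3) at t=2.0669
    y: enter (5,4) at t=2.6200
    x: enter (6,4) at t=3.2216 ← occupied
  → r_2 = 3.2216
beam 3: φ=90°, α=120°
  dir = (cos 120°, sin 120°) = (-0.5000, 0.8660); from cell (3,2)
  next x-line at t=0.4200, next y-line at t=0.3580; Δt_x=2.0000, Δt_y=1.1547
    y: enter (3,3) at t=0.3580
    x: enter (2,3) at t=0.4200 ← occupied
  → r_3 = 0.4200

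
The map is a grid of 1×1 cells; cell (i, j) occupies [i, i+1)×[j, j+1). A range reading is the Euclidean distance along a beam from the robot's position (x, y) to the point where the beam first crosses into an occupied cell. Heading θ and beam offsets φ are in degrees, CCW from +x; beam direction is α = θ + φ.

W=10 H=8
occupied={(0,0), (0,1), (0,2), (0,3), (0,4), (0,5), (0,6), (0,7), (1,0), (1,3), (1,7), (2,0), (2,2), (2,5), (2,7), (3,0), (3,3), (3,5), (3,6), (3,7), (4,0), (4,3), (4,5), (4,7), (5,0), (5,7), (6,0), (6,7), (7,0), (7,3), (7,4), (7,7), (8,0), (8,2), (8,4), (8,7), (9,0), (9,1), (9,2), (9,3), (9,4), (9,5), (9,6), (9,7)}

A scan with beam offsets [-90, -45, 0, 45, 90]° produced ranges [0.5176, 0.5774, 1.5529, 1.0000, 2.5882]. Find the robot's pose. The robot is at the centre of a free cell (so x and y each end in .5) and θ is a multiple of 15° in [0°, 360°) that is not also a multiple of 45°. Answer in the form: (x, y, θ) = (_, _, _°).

The pose lattice has 36·16 = 576 candidates. Test each by forward raycasting.
  (1.5, 1.5, 30°): beam 1 = 0.5774 ≠ 0.5176 ✗
  (7.5, 2.5, 120°): beam 1 = 0.5774 ≠ 0.5176 ✗
  (6.5, 3.5, 150°): beam 1 = 1.0000 ≠ 0.5176 ✗
  (3.5, 1.5, 120°): beam 1 = 4.0415 ≠ 0.5176 ✗
  …
  (5.5, 6.5, 165°): r_1=0.5176, r_2=0.5774, r_3=1.5529, r_4=1.0000, r_5=2.5882 — all match ✓
Unique over the lattice → pose = (5.5, 6.5, 165°).

(x, y, θ) = (5.5, 6.5, 165°)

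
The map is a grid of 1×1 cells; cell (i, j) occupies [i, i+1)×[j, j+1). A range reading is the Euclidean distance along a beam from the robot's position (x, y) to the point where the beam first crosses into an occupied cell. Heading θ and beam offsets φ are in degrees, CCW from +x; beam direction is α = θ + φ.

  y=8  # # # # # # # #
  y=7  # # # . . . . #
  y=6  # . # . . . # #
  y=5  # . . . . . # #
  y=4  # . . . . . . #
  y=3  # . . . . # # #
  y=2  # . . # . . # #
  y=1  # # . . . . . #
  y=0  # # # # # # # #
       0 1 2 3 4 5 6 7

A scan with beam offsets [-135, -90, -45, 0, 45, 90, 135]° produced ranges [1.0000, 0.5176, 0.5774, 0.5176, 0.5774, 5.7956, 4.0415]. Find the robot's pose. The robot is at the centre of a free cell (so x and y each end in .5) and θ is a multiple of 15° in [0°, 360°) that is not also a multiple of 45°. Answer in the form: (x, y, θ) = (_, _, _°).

(x, y, θ) = (3.5, 7.5, 165°)

Enumerate (i+0.5, j+0.5, θ) over the 32 free cells and 16 admissible headings. For each, cast all 7 beams and compare to the given ranges.
  (1.5, 4.5, 285°): beam 1 = 0.5774 ≠ 1.0000 ✗
  (5.5, 4.5, 15°): beam 1 = 0.5774 ≠ 1.0000 ✗
  (1.5, 3.5, 330°): beam 1 = 0.5176 ≠ 1.0000 ✗
  …
  (3.5, 7.5, 165°): r_1=1.0000, r_2=0.5176, r_3=0.5774, r_4=0.5176, r_5=0.5774, r_6=5.7956, r_7=4.0415 — all match ✓
No second candidate reproduces the full scan.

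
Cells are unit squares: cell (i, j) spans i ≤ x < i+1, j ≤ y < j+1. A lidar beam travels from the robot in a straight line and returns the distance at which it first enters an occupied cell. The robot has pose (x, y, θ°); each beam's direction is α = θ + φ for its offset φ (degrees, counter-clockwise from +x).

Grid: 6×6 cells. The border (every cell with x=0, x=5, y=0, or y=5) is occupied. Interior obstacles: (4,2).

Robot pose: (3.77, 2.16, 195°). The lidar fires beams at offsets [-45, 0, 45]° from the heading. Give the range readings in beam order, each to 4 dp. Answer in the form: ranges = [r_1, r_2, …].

ranges = [3.1985, 2.8677, 1.3395]

beam 1: φ=-45°, α=150°
  dir = (cos 150°, sin 150°) = (-0.8660, 0.5000); from cell (3,2)
  next x-line at t=0.8891, next y-line at t=1.6800; Δt_x=1.1547, Δt_y=2.0000
    x: enter (2,2) at t=0.8891
    y: enter (2,3) at t=1.6800
    x: enter (1,3) at t=2.0438
    x: enter (0,3) at t=3.1985 ← occupied
  → r_1 = 3.1985
beam 2: φ=0°, α=195°
  dir = (cos 195°, sin 195°) = (-0.9659, -0.2588); from cell (3,2)
  next x-line at t=0.7972, next y-line at t=0.6182; Δt_x=1.0353, Δt_y=3.8637
    y: enter (3,1) at t=0.6182
    x: enter (2,1) at t=0.7972
    x: enter (1,1) at t=1.8324
    x: enter (0,1) at t=2.8677 ← occupied
  → r_2 = 2.8677
beam 3: φ=45°, α=240°
  dir = (cos 240°, sin 240°) = (-0.5000, -0.8660); from cell (3,2)
  next x-line at t=1.5400, next y-line at t=0.1848; Δt_x=2.0000, Δt_y=1.1547
    y: enter (3,1) at t=0.1848
    y: enter (3,0) at t=1.3395 ← occupied
  → r_3 = 1.3395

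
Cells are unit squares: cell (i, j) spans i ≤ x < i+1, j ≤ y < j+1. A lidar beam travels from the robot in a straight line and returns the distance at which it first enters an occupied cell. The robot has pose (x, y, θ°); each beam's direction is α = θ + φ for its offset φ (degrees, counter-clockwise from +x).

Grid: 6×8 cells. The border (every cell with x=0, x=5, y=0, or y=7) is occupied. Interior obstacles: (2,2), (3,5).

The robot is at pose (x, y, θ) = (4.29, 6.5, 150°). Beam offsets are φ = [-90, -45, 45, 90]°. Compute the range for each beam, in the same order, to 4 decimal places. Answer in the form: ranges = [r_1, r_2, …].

beam 1: φ=-90°, α=60°
  direction (0.5000, 0.8660); cell (4,6); t to first gridline: x 1.4200, y 0.5774 (then +2.0000 / +1.1547)
    (4,7) via y @ 0.5774  # hit
  → r_1 = 0.5774
beam 2: φ=-45°, α=105°
  direction (-0.2588, 0.9659); cell (4,6); t to first gridline: x 1.1205, y 0.5176 (then +3.8637 / +1.0353)
    (4,7) via y @ 0.5176  # hit
  → r_2 = 0.5176
beam 3: φ=45°, α=195°
  direction (-0.9659, -0.2588); cell (4,6); t to first gridline: x 0.3002, y 1.9319 (then +1.0353 / +3.8637)
    (3,6) via x @ 0.3002
    (2,6) via x @ 1.3355
    (2,5) via y @ 1.9319
    (1,5) via x @ 2.3708
    (0,5) via x @ 3.4061  # hit
  → r_3 = 3.4061
beam 4: φ=90°, α=240°
  direction (-0.5000, -0.8660); cell (4,6); t to first gridline: x 0.5800, y 0.5774 (then +2.0000 / +1.1547)
    (4,5) via y @ 0.5774
    (3,5) via x @ 0.5800  # hit
  → r_4 = 0.5800

ranges = [0.5774, 0.5176, 3.4061, 0.5800]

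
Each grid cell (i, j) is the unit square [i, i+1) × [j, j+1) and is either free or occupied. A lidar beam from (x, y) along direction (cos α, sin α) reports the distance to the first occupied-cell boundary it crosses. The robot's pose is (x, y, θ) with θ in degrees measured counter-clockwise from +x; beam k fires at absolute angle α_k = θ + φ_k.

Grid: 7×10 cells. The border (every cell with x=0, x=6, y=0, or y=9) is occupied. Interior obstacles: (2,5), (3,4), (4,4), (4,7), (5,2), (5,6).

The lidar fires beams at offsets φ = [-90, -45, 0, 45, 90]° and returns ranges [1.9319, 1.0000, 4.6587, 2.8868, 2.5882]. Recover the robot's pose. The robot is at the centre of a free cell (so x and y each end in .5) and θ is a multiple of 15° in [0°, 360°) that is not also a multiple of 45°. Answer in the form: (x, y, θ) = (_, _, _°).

Candidates: 34 free-cell centres × 16 headings = 544 poses. Raycast each; keep the one whose scan matches to 4 dp.
  (4.5, 3.5, 60°): beam 1 = 1.0000 ≠ 1.9319 ✗
  (2.5, 1.5, 75°): beam 2 = 2.8868 ≠ 1.0000 ✗
  (4.5, 5.5, 345°): beam 1 = 0.5176 ≠ 1.9319 ✗
  (3.5, 7.5, 285°): beam 1 = 2.5882 ≠ 1.9319 ✗
  (5.5, 5.5, 165°): beam 1 = 0.5176 ≠ 1.9319 ✗
  …
  (1.5, 6.5, 345°): r_1=1.9319, r_2=1.0000, r_3=4.6587, r_4=2.8868, r_5=2.5882 — all match ✓
No second candidate reproduces the full scan.

(x, y, θ) = (1.5, 6.5, 345°)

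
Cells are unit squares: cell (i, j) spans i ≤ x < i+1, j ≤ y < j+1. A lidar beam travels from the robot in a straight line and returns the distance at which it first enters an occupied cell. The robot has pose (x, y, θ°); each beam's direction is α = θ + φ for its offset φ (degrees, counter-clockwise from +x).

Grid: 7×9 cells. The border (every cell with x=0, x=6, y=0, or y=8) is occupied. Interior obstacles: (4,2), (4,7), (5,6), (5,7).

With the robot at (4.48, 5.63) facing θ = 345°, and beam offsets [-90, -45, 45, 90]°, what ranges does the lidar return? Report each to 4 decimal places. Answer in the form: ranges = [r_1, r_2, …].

ranges = [4.7933, 3.0400, 0.7400, 1.4183]

beam 1: φ=-90°, α=255°
  dir = (cos 255°, sin 255°) = (-0.2588, -0.9659); from cell (4,5)
  next x-line at t=1.8546, next y-line at t=0.6522; Δt_x=3.8637, Δt_y=1.0353
    y: enter (4,4) at t=0.6522
    y: enter (4,3) at t=1.6875
    x: enter (3,3) at t=1.8546
    y: enter (3,2) at t=2.7228
    y: enter (3,1) at t=3.7581
    y: enter (3,0) at t=4.7933 ← occupied
  → r_1 = 4.7933
beam 2: φ=-45°, α=300°
  dir = (cos 300°, sin 300°) = (0.5000, -0.8660); from cell (4,5)
  next x-line at t=1.0400, next y-line at t=0.7275; Δt_x=2.0000, Δt_y=1.1547
    y: enter (4,4) at t=0.7275
    x: enter (5,4) at t=1.0400
    y: enter (5,3) at t=1.8822
    y: enter (5,2) at t=3.0369
    x: enter (6,2) at t=3.0400 ← occupied
  → r_2 = 3.0400
beam 3: φ=45°, α=30°
  dir = (cos 30°, sin 30°) = (0.8660, 0.5000); from cell (4,5)
  next x-line at t=0.6004, next y-line at t=0.7400; Δt_x=1.1547, Δt_y=2.0000
    x: enter (5,5) at t=0.6004
    y: enter (5,6) at t=0.7400 ← occupied
  → r_3 = 0.7400
beam 4: φ=90°, α=75°
  dir = (cos 75°, sin 75°) = (0.2588, 0.9659); from cell (4,5)
  next x-line at t=2.0091, next y-line at t=0.3831; Δt_x=3.8637, Δt_y=1.0353
    y: enter (4,6) at t=0.3831
    y: enter (4,7) at t=1.4183 ← occupied
  → r_4 = 1.4183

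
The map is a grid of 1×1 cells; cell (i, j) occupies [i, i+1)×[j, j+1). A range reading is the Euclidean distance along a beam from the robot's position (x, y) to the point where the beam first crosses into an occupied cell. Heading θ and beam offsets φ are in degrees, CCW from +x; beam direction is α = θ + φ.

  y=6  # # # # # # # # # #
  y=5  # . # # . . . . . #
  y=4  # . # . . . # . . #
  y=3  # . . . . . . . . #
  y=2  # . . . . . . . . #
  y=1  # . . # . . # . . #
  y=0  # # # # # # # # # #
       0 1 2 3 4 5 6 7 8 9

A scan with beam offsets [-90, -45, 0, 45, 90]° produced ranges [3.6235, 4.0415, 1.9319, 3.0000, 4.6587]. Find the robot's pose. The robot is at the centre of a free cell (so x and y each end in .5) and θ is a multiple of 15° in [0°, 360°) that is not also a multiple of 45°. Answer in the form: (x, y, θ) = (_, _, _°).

(x, y, θ) = (5.5, 2.5, 75°)

The pose lattice has 34·16 = 544 candidates. Test each by forward raycasting.
  (7.5, 5.5, 75°): beam 1 = 1.5529 ≠ 3.6235 ✗
  (7.5, 2.5, 195°): beam 1 = 1.9319 ≠ 3.6235 ✗
  (1.5, 1.5, 15°): beam 1 = 0.5176 ≠ 3.6235 ✗
  (3.5, 3.5, 255°): beam 1 = 2.5882 ≠ 3.6235 ✗
  …
  (5.5, 2.5, 75°): r_1=3.6235, r_2=4.0415, r_3=1.9319, r_4=3.0000, r_5=4.6587 — all match ✓
No second candidate reproduces the full scan.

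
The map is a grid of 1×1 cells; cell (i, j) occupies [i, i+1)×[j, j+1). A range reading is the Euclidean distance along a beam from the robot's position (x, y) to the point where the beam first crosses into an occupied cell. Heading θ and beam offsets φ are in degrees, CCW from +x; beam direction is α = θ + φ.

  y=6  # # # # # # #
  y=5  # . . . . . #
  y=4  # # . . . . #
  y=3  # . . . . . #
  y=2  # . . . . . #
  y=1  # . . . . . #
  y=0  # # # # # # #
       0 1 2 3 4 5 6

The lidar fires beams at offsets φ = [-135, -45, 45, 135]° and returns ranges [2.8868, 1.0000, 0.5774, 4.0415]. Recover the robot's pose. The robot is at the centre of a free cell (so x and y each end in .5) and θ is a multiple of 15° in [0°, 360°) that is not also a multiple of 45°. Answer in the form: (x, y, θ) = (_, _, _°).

Candidates: 24 free-cell centres × 16 headings = 384 poses. Raycast each; keep the one whose scan matches to 4 dp.
  (2.5, 5.5, 30°): beam 1 = 4.6587 ≠ 2.8868 ✗
  (3.5, 4.5, 165°): beam 2 = 1.7321 ≠ 1.0000 ✗
  (2.5, 3.5, 165°): beam 1 = 4.0415 ≠ 2.8868 ✗
  …
  (2.5, 1.5, 255°): r_1=2.8868, r_2=1.0000, r_3=0.5774, r_4=4.0415 — all match ✓
No second candidate reproduces the full scan.

(x, y, θ) = (2.5, 1.5, 255°)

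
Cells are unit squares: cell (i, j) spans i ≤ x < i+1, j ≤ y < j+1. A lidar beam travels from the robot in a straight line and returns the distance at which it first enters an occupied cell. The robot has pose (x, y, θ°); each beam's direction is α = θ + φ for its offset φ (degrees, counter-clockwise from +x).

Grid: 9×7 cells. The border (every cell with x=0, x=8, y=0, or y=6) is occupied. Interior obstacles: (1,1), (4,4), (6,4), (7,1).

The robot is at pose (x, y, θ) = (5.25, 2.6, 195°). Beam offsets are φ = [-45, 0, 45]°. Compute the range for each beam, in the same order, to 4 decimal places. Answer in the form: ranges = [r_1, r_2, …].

ranges = [4.9075, 3.3646, 1.8475]

beam 1: φ=-45°, α=150°
  direction (-0.8660, 0.5000); cell (5,2); t to first gridline: x 0.2887, y 0.8000 (then +1.1547 / +2.0000)
    (4,2) via x @ 0.2887
    (4,3) via y @ 0.8000
    (3,3) via x @ 1.4434
    (2,3) via x @ 2.5981
    (2,4) via y @ 2.8000
    (1,4) via x @ 3.7528
    (1,5) via y @ 4.8000
    (0,5) via x @ 4.9075  # hit
  → r_1 = 4.9075
beam 2: φ=0°, α=195°
  direction (-0.9659, -0.2588); cell (5,2); t to first gridline: x 0.2588, y 2.3182 (then +1.0353 / +3.8637)
    (4,2) via x @ 0.2588
    (3,2) via x @ 1.2941
    (3,1) via y @ 2.3182
    (2,1) via x @ 2.3294
    (1,1) via x @ 3.3646  # hit
  → r_2 = 3.3646
beam 3: φ=45°, α=240°
  direction (-0.5000, -0.8660); cell (5,2); t to first gridline: x 0.5000, y 0.6928 (then +2.0000 / +1.1547)
    (4,2) via x @ 0.5000
    (4,1) via y @ 0.6928
    (4,0) via y @ 1.8475  # hit
  → r_3 = 1.8475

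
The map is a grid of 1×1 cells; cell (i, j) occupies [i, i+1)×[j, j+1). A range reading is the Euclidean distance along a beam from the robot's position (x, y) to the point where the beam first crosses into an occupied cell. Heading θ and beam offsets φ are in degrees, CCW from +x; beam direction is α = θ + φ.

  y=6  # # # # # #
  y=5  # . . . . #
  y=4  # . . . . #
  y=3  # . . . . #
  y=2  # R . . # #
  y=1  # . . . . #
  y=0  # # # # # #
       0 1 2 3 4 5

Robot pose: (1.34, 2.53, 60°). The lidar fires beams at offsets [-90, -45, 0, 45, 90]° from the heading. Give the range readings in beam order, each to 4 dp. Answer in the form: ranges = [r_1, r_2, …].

beam 1: φ=-90°, α=330°
  dir = (cos 330°, sin 330°) = (0.8660, -0.5000); from cell (1,2)
  next x-line at t=0.7621, next y-line at t=1.0600; Δt_x=1.1547, Δt_y=2.0000
    x: enter (2,2) at t=0.7621
    y: enter (2,1) at t=1.0600
    x: enter (3,1) at t=1.9168
    y: enter (3,0) at t=3.0600 ← occupied
  → r_1 = 3.0600
beam 2: φ=-45°, α=15°
  dir = (cos 15°, sin 15°) = (0.9659, 0.2588); from cell (1,2)
  next x-line at t=0.6833, next y-line at t=1.8159; Δt_x=1.0353, Δt_y=3.8637
    x: enter (2,2) at t=0.6833
    x: enter (3,2) at t=1.7186
    y: enter (3,3) at t=1.8159
    x: enter (4,3) at t=2.7538
    x: enter (5,3) at t=3.7891 ← occupied
  → r_2 = 3.7891
beam 3: φ=0°, α=60°
  dir = (cos 60°, sin 60°) = (0.5000, 0.8660); from cell (1,2)
  next x-line at t=1.3200, next y-line at t=0.5427; Δt_x=2.0000, Δt_y=1.1547
    y: enter (1,3) at t=0.5427
    x: enter (2,3) at t=1.3200
    y: enter (2,4) at t=1.6974
    y: enter (2,5) at t=2.8521
    x: enter (3,5) at t=3.3200
    y: enter (3,6) at t=4.0068 ← occupied
  → r_3 = 4.0068
beam 4: φ=45°, α=105°
  dir = (cos 105°, sin 105°) = (-0.2588, 0.9659); from cell (1,2)
  next x-line at t=1.3137, next y-line at t=0.4866; Δt_x=3.8637, Δt_y=1.0353
    y: enter (1,3) at t=0.4866
    x: enter (0,3) at t=1.3137 ← occupied
  → r_4 = 1.3137
beam 5: φ=90°, α=150°
  dir = (cos 150°, sin 150°) = (-0.8660, 0.5000); from cell (1,2)
  next x-line at t=0.3926, next y-line at t=0.9400; Δt_x=1.1547, Δt_y=2.0000
    x: enter (0,2) at t=0.3926 ← occupied
  → r_5 = 0.3926

ranges = [3.0600, 3.7891, 4.0068, 1.3137, 0.3926]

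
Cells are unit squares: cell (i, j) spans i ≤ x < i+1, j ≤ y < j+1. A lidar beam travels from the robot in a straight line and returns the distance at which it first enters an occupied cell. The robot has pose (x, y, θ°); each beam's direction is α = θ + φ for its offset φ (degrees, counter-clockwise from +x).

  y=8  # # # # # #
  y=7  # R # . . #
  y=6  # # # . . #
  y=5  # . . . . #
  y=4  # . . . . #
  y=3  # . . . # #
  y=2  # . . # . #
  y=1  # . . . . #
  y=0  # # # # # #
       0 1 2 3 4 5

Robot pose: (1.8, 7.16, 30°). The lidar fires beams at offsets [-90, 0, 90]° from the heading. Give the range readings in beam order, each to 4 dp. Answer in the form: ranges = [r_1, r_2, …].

beam 1: φ=-90°, α=300°
  dir = (cos 300°, sin 300°) = (0.5000, -0.8660); from cell (1,7)
  next x-line at t=0.4000, next y-line at t=0.1848; Δt_x=2.0000, Δt_y=1.1547
    y: enter (1,6) at t=0.1848 ← occupied
  → r_1 = 0.1848
beam 2: φ=0°, α=30°
  dir = (cos 30°, sin 30°) = (0.8660, 0.5000); from cell (1,7)
  next x-line at t=0.2309, next y-line at t=1.6800; Δt_x=1.1547, Δt_y=2.0000
    x: enter (2,7) at t=0.2309 ← occupied
  → r_2 = 0.2309
beam 3: φ=90°, α=120°
  dir = (cos 120°, sin 120°) = (-0.5000, 0.8660); from cell (1,7)
  next x-line at t=1.6000, next y-line at t=0.9699; Δt_x=2.0000, Δt_y=1.1547
    y: enter (1,8) at t=0.9699 ← occupied
  → r_3 = 0.9699

ranges = [0.1848, 0.2309, 0.9699]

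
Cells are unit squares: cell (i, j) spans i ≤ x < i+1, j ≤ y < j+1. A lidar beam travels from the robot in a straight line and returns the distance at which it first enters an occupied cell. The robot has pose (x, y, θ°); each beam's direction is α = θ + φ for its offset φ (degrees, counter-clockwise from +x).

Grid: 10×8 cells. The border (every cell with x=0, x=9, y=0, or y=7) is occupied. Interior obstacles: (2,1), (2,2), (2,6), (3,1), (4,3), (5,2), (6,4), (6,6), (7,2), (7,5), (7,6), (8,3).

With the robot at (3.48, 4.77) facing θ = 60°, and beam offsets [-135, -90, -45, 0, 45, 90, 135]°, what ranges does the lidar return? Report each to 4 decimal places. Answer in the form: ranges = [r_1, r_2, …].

ranges = [3.9030, 1.5400, 3.6442, 2.5750, 1.8546, 2.8637, 2.5675]

beam 1: φ=-135°, α=285°
  d=(0.2588,-0.9659)  start (3,4)  tX=2.0091 tY=0.7972  stride 1/|dx|=3.8637 1/|dy|=1.0353
    cross y-line → (3,3), t=0.7972
    cross y-line → (3,2), t=1.8324
    cross x-line → (4,2), t=2.0091
    cross y-line → (4,1), t=2.8677
    cross y-line → (4,0), t=3.9030 (wall)
  → r_1 = 3.9030
beam 2: φ=-90°, α=330°
  d=(0.8660,-0.5000)  start (3,4)  tX=0.6004 tY=1.5400  stride 1/|dx|=1.1547 1/|dy|=2.0000
    cross x-line → (4,4), t=0.6004
    cross y-line → (4,3), t=1.5400 (wall)
  → r_2 = 1.5400
beam 3: φ=-45°, α=15°
  d=(0.9659,0.2588)  start (3,4)  tX=0.5383 tY=0.8887  stride 1/|dx|=1.0353 1/|dy|=3.8637
    cross x-line → (4,4), t=0.5383
    cross y-line → (4,5), t=0.8887
    cross x-line → (5,5), t=1.5736
    cross x-line → (6,5), t=2.6089
    cross x-line → (7,5), t=3.6442 (wall)
  → r_3 = 3.6442
beam 4: φ=0°, α=60°
  d=(0.5000,0.8660)  start (3,4)  tX=1.0400 tY=0.2656  stride 1/|dx|=2.0000 1/|dy|=1.1547
    cross y-line → (3,5), t=0.2656
    cross x-line → (4,5), t=1.0400
    cross y-line → (4,6), t=1.4203
    cross y-line → (4,7), t=2.5750 (wall)
  → r_4 = 2.5750
beam 5: φ=45°, α=105°
  d=(-0.2588,0.9659)  start (3,4)  tX=1.8546 tY=0.2381  stride 1/|dx|=3.8637 1/|dy|=1.0353
    cross y-line → (3,5), t=0.2381
    cross y-line → (3,6), t=1.2734
    cross x-line → (2,6), t=1.8546 (wall)
  → r_5 = 1.8546
beam 6: φ=90°, α=150°
  d=(-0.8660,0.5000)  start (3,4)  tX=0.5543 tY=0.4600  stride 1/|dx|=1.1547 1/|dy|=2.0000
    cross y-line → (3,5), t=0.4600
    cross x-line → (2,5), t=0.5543
    cross x-line → (1,5), t=1.7090
    cross y-line → (1,6), t=2.4600
    cross x-line → (0,6), t=2.8637 (wall)
  → r_6 = 2.8637
beam 7: φ=135°, α=195°
  d=(-0.9659,-0.2588)  start (3,4)  tX=0.4969 tY=2.9751  stride 1/|dx|=1.0353 1/|dy|=3.8637
    cross x-line → (2,4), t=0.4969
    cross x-line → (1,4), t=1.5322
    cross x-line → (0,4), t=2.5675 (wall)
  → r_7 = 2.5675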